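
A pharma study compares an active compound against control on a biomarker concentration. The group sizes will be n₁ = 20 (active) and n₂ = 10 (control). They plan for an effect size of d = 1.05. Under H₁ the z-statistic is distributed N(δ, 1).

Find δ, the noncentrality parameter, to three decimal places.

δ ≈ 2.711

The noncentrality parameter scales effect size by the design's sample-size factor: δ = d / √(1/n₁ + 1/n₂) = 1.05 / √(1/20 + 1/10) = 2.7111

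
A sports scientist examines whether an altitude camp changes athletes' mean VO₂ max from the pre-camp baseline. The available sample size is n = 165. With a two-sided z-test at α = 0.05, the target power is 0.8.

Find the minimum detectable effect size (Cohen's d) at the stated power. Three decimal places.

Required noncentrality: δ = z_{0.025} + z_{0.20} = 1.960 + 0.842 = 2.802.
(The second rejection-region term Φ(−δ − z_{α/2}) is negligible and dropped.)
δ = d·√n ⇒ d = δ/√n = 2.802/√165 = 0.2181.

d ≈ 0.218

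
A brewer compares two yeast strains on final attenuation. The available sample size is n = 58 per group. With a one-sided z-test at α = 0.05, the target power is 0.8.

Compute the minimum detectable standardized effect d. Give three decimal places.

Need Φ(δ − 1.645) = 0.8, so δ = 1.645 + 0.842 = 2.486.
δ = d·√(n/2) ⇒ d = δ/√(n/2) = 2.486/√(58/2) = 0.4617.

d ≈ 0.462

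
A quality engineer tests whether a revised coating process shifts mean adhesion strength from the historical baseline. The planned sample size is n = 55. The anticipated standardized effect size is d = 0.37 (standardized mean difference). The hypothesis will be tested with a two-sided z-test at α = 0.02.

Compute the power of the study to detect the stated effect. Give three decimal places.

Noncentrality parameter: δ = d·√n = 0.37 × √55 = 2.7440
Critical value for a two-sided test at α = 0.02: z_{α/2} = 2.326.
Power = Φ(δ − 2.326) + Φ(−δ − 2.326) = Φ(0.418) + Φ(-5.070) = 0.6619 + 0.0000 = 0.6619.

Power ≈ 0.662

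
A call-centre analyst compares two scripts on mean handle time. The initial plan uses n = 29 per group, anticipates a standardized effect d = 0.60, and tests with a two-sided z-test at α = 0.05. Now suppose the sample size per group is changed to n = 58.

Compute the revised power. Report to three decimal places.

With n = 58 per group: δ = d·√(n/2) = 0.60 × √(58/2) = 3.2311. Critical value z_{0.025} = 1.960.
Revised power = Φ(δ − 1.960) + Φ(−δ − 1.960) = Φ(1.271) + Φ(-5.191) = 0.8982 + 0.0000 = 0.8982.

Power ≈ 0.898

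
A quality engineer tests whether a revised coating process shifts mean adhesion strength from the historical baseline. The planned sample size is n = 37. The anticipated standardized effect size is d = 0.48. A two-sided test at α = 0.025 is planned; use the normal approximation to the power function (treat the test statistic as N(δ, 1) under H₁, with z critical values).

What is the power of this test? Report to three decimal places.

Power ≈ 0.751

Noncentrality parameter: λ = d·√n = 0.48 × √37 = 2.9197
Two-sided α = 0.025 → critical value z_{0.0125} = 2.241.
Power = Φ(λ − 2.241) + Φ(−λ − 2.241) = Φ(0.678) + Φ(-5.161) = 0.7512 + 0.0000 = 0.7512.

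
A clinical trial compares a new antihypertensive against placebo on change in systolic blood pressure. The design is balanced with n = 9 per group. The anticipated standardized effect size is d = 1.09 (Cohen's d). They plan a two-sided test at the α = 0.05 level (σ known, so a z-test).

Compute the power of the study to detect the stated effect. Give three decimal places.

Noncentrality parameter: δ = d·√(n/2) = 1.09 × √(9/2) = 2.3122
Two-sided α = 0.05 → critical value z_{0.025} = 1.960.
Power = Φ(δ − 1.960) + Φ(−δ − 1.960) = Φ(0.352) + Φ(-4.272) = 0.6377 + 0.0000 = 0.6377.

Power ≈ 0.638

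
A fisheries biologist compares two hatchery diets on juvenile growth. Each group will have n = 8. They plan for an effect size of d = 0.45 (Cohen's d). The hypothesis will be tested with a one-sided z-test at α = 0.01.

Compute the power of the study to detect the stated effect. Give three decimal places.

Noncentrality parameter: δ = d·√(n/2) = 0.45 × √(8/2) = 0.9000
Critical value for a one-sided test at α = 0.01: z_α = 2.326.
Power = P(Z > 2.326 − δ) = Φ(-1.426) = 0.0769.

Power ≈ 0.077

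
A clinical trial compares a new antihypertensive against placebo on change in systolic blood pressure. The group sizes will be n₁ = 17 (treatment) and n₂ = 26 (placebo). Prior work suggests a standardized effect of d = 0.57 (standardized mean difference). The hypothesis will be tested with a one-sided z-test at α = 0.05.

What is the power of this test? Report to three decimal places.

Noncentrality parameter: δ = d / √(1/n₁ + 1/n₂) = 0.57 / √(1/17 + 1/26) = 1.8275
Critical value for a one-sided test at α = 0.05: z_α = 1.645.
Power = P(Z > 1.645 − δ) = Φ(0.183) = 0.5725.

Power ≈ 0.572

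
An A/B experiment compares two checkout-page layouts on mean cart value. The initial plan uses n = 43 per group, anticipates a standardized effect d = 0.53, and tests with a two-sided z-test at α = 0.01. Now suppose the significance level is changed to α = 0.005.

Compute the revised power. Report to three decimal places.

δ = d·√(n/2) = 0.53 × √(43/2) = 2.4575 (unchanged). New critical value: z_{0.0025} = 2.807.
Revised power = Φ(δ − 2.807) + Φ(−δ − 2.807) = Φ(-0.350) + Φ(-5.265) = 0.3633 + 0.0000 = 0.3633.

Power ≈ 0.363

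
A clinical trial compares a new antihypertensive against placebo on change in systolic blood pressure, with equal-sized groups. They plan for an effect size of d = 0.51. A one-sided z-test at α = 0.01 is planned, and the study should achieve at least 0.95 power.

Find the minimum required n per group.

n = 122 per group

Set Φ(δ − 2.326) = 0.95; then δ − 2.326 = Φ⁻¹(0.95) = 1.645, giving δ = 3.971.
δ = d·√(n/2) ⇒ n = 2(δ/d)² = 2 × (3.971 / 0.51)² = 121.26.
Rounding up, n = 122 per group.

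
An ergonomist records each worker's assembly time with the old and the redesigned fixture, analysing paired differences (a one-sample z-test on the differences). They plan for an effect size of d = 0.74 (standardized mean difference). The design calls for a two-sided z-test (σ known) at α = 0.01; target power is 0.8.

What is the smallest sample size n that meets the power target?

Set Φ(δ − 2.576) = 0.8; then δ − 2.576 = Φ⁻¹(0.8) = 0.842, giving δ = 3.417.
(For δ > 0 the lower-tail rejection region contributes negligibly to power, so the one-term inversion is standard.)
δ = d·√n ⇒ n = (δ/d)² = (3.417 / 0.74)² = 21.33.
Round up to the next whole unit.

n = 22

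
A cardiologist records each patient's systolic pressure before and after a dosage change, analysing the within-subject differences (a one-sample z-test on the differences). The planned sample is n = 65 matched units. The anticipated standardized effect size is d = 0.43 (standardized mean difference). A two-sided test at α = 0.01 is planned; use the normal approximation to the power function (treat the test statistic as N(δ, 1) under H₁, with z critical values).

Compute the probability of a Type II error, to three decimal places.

β ≈ 0.186

Noncentrality parameter: δ = d·√n = 0.43 × √65 = 3.4668
Critical value for a two-sided test at α = 0.01: z_{α/2} = 2.576.
Power = Φ(δ − 2.576) + Φ(−δ − 2.576) = Φ(0.891) + Φ(-6.043) = 0.8135 + 0.0000 = 0.8135.
Type II error: β = 1 − power = 1 − 0.8135 = 0.1865.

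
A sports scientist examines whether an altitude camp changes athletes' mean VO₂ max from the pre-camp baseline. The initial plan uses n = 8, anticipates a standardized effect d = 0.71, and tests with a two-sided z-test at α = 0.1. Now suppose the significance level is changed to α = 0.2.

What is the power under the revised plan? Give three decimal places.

Power ≈ 0.767

δ = d·√n = 0.71 × √8 = 2.0082 (unchanged). New critical value: z_{0.1} = 1.282.
Revised power = Φ(δ − 1.282) + Φ(−δ − 1.282) = Φ(0.727) + Φ(-3.290) = 0.7663 + 0.0005 = 0.7668.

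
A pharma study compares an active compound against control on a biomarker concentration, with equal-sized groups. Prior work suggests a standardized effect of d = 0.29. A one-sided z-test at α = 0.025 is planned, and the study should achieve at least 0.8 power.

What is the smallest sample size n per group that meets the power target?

n = 187 per group

Set Φ(δ − 1.960) = 0.8; then δ − 1.960 = Φ⁻¹(0.8) = 0.842, giving δ = 2.802.
δ = d·√(n/2) ⇒ n = 2(δ/d)² = 2 × (2.802 / 0.29)² = 186.66.
Round up to the next whole unit.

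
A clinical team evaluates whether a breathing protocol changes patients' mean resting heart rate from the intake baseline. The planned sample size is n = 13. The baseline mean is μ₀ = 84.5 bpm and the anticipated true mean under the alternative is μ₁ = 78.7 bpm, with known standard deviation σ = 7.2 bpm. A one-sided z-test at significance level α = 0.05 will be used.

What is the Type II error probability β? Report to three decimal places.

β ≈ 0.104

Standardized effect: d = |μ₁ − μ₀| / σ = |78.7 − 84.5| / 7.2 = 0.8056
Noncentrality parameter: δ = d·√n = 0.8056 × √13 = 2.9045
One-sided α = 0.05 → critical value z_{0.05} = 1.645.
Power = P(Z > 1.645 − δ) = Φ(1.260) = 0.8961.
Type II error: β = 1 − power = 1 − 0.8961 = 0.1039.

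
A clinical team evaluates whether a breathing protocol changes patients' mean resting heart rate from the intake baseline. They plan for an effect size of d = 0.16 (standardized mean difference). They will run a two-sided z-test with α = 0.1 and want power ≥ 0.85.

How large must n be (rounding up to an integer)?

For power 0.85 need Φ(δ − z_{0.05}) = 0.85, so δ = z_{0.05} + z_{0.15} = 1.645 + 1.036 = 2.681.
(The Φ(−δ − z_{α/2}) term is vanishingly small for δ > 0 and is dropped in the standard sample-size formula.)
δ = d·√n ⇒ n = (δ/d)² = (2.681 / 0.16)² = 280.83.
Rounding up, n = 281.

n = 281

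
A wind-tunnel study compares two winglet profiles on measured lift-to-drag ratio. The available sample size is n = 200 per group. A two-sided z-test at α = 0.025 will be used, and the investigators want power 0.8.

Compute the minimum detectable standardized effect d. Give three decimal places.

Need Φ(δ − 2.241) = 0.8, so δ = 2.241 + 0.842 = 3.083.
(Lower-tail contribution to power is negligible for δ > 0.)
δ = d·√(n/2) ⇒ d = δ/√(n/2) = 3.083/√(200/2) = 0.3083.

d ≈ 0.308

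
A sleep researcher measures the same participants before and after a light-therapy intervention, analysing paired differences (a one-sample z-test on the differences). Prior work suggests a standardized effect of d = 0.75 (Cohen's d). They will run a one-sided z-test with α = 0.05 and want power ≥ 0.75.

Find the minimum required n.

n = 10

For power 0.75 need Φ(δ − z_{0.05}) = 0.75, so δ = z_{0.05} + z_{0.25} = 1.645 + 0.674 = 2.319.
δ = d·√n ⇒ n = (δ/d)² = (2.319 / 0.75)² = 9.56.
Round up to the next whole unit.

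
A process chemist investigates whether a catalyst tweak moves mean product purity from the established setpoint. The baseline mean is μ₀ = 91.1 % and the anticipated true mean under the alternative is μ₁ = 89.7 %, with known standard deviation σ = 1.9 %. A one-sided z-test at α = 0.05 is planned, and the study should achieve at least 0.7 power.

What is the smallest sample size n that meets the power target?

n = 9

Standardized effect: d = |μ₁ − μ₀| / σ = |89.7 − 91.1| / 1.9 = 0.7368
Set Φ(δ − 1.645) = 0.7; then δ − 1.645 = Φ⁻¹(0.7) = 0.524, giving δ = 2.169.
δ = d·√n ⇒ n = (δ/d)² = (2.169 / 0.7368)² = 8.67.
Round up to the next whole unit.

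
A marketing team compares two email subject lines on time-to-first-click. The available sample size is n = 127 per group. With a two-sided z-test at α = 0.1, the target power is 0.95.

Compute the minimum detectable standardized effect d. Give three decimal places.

d ≈ 0.413

Required noncentrality: δ = z_{0.05} + z_{0.05} = 1.645 + 1.645 = 3.290.
(Lower-tail contribution to power is negligible for δ > 0.)
δ = d·√(n/2) ⇒ d = δ/√(n/2) = 3.290/√(127/2) = 0.4128.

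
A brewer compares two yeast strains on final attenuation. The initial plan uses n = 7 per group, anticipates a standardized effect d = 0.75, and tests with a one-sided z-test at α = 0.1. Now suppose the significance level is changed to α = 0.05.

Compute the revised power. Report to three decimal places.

Power ≈ 0.404

δ = d·√(n/2) = 0.75 × √(7/2) = 1.4031 (unchanged). New critical value: z_{0.05} = 1.645.
Revised power = Φ(δ − 1.645) = Φ(-0.242) = 0.4045.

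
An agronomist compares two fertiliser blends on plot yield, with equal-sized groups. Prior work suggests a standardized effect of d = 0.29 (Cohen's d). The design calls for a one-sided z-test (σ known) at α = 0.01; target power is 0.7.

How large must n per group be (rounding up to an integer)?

For power 0.7 need Φ(δ − z_{0.01}) = 0.7, so δ = z_{0.01} + z_{0.30} = 2.326 + 0.524 = 2.851.
δ = d·√(n/2) ⇒ n = 2(δ/d)² = 2 × (2.851 / 0.29)² = 193.26.
Round up to the next whole unit.

n = 194 per group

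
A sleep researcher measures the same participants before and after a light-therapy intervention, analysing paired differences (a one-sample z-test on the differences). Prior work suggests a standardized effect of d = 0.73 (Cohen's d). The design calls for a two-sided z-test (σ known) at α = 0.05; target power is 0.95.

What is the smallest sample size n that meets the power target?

Set Φ(δ − 1.960) = 0.95; then δ − 1.960 = Φ⁻¹(0.95) = 1.645, giving δ = 3.605.
(For δ > 0 the lower-tail rejection region contributes negligibly to power, so the one-term inversion is standard.)
δ = d·√n ⇒ n = (δ/d)² = (3.605 / 0.73)² = 24.38.
Rounding up, n = 25.

n = 25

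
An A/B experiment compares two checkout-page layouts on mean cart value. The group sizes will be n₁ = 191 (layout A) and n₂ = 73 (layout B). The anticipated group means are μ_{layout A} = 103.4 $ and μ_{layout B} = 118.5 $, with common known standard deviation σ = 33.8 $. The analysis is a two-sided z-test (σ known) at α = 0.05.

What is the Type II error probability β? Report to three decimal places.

Standardized effect: d = |μ_{layout A} − μ_{layout B}| / σ = |103.4 − 118.5| / 33.8 = 0.4467
Noncentrality parameter: δ = d / √(1/n₁ + 1/n₂) = 0.4467 / √(1/191 + 1/73) = 3.2467
Two-sided α = 0.05 → critical value z_{0.025} = 1.960.
Power = Φ(δ − 1.960) + Φ(−δ − 1.960) = Φ(1.287) + Φ(-5.207) = 0.9009 + 0.0000 = 0.9009.
Type II error: β = 1 − power = 1 − 0.9009 = 0.0991.

β ≈ 0.099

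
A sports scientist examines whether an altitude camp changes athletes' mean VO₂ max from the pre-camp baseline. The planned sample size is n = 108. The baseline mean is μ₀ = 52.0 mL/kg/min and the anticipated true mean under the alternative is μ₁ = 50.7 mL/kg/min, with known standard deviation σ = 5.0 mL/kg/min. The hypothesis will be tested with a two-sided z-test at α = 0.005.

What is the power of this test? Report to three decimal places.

Standardized effect: d = |μ₁ − μ₀| / σ = |50.7 − 52.0| / 5.0 = 0.2600
Noncentrality parameter: λ = d·√n = 0.2600 × √108 = 2.7020
Two-sided α = 0.005 → critical value z_{0.0025} = 2.807.
Power = Φ(λ − 2.807) + Φ(−λ − 2.807) = Φ(-0.105) + Φ(-5.509) = 0.4582 + 0.0000 = 0.4582.

Power ≈ 0.458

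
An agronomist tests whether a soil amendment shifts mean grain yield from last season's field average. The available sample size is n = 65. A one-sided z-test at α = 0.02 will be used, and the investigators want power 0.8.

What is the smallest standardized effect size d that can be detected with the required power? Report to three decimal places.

Need Φ(δ − 2.054) = 0.8, so δ = 2.054 + 0.842 = 2.895.
δ = d·√n ⇒ d = δ/√n = 2.895/√65 = 0.3591.

d ≈ 0.359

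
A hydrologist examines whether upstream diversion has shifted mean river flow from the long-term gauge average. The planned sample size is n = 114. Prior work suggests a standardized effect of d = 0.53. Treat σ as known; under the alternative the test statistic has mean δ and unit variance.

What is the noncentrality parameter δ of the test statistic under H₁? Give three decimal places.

δ = d·√n = 0.53 × √114 = 5.6589

δ ≈ 5.659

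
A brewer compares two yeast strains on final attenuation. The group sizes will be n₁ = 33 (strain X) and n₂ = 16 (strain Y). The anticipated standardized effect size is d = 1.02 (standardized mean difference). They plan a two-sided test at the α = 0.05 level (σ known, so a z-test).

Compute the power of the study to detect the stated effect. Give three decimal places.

Power ≈ 0.917

Noncentrality parameter: δ = d / √(1/n₁ + 1/n₂) = 1.02 / √(1/33 + 1/16) = 3.3483
Critical value for a two-sided test at α = 0.05: z_{α/2} = 1.960.
Power = Φ(δ − 1.960) + Φ(−δ − 1.960) = Φ(1.388) + Φ(-5.308) = 0.9175 + 0.0000 = 0.9175.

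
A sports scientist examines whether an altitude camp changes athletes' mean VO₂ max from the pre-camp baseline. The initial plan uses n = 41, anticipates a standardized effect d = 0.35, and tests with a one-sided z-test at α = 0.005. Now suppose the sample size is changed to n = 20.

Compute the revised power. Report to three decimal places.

With n = 20: δ = d·√n = 0.35 × √20 = 1.5652. Critical value z_{0.005} = 2.576.
Revised power = P(Z > 2.576 − δ) = Φ(-1.011) = 0.1561.

Power ≈ 0.156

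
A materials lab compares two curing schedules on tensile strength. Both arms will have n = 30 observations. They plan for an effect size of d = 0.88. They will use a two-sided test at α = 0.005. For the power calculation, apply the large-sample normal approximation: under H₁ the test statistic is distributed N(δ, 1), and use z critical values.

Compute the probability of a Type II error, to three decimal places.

Noncentrality parameter: δ = d·√(n/2) = 0.88 × √(30/2) = 3.4082
Two-sided α = 0.005 → critical value z_{0.0025} = 2.807.
Power = Φ(δ − 2.807) + Φ(−δ − 2.807) = Φ(0.601) + Φ(-6.215) = 0.7261 + 0.0000 = 0.7261.
Type II error: β = 1 − power = 1 − 0.7261 = 0.2739.

β ≈ 0.274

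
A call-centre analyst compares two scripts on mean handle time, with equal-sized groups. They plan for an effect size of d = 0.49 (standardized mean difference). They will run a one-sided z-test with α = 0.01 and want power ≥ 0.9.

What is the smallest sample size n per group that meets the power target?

n = 109 per group

For power 0.9 need Φ(δ − z_{0.01}) = 0.9, so δ = z_{0.01} + z_{0.10} = 2.326 + 1.282 = 3.608.
δ = d·√(n/2) ⇒ n = 2(δ/d)² = 2 × (3.608 / 0.49)² = 108.43.
Round up to the next whole unit.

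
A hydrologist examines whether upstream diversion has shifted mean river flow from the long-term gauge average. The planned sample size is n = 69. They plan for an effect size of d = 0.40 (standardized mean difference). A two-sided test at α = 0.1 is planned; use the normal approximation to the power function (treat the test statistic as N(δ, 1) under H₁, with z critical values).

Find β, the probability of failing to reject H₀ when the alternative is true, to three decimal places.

β ≈ 0.047

Noncentrality parameter: δ = d·√n = 0.40 × √69 = 3.3226
Two-sided α = 0.1 → critical value z_{0.05} = 1.645.
Power = Φ(δ − 1.645) + Φ(−δ − 1.645) = Φ(1.678) + Φ(-4.968) = 0.9533 + 0.0000 = 0.9533.
Type II error: β = 1 − power = 1 − 0.9533 = 0.0467.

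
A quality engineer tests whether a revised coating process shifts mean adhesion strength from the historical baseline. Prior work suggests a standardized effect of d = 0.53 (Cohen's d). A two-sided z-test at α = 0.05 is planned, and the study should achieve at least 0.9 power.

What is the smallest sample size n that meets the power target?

For power 0.9 need Φ(δ − z_{0.025}) = 0.9, so δ = z_{0.025} + z_{0.10} = 1.960 + 1.282 = 3.242.
(Ignoring the negligible lower-tail rejection probability gives the usual closed-form inversion.)
δ = d·√n ⇒ n = (δ/d)² = (3.242 / 0.53)² = 37.41.
Rounding up, n = 38.

n = 38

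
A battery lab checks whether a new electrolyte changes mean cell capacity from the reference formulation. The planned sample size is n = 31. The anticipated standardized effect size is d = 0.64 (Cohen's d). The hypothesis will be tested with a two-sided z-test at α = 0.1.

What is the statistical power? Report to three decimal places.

Power ≈ 0.972

Noncentrality parameter: δ = d·√n = 0.64 × √31 = 3.5634
Critical value for a two-sided test at α = 0.1: z_{α/2} = 1.645.
Power = Φ(δ − 1.645) + Φ(−δ − 1.645) = Φ(1.919) + Φ(-5.208) = 0.9725 + 0.0000 = 0.9725.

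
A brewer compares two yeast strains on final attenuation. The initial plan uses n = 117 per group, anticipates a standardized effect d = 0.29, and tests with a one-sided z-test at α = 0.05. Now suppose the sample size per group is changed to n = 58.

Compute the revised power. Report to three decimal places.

Power ≈ 0.467

With n = 58 per group: δ = d·√(n/2) = 0.29 × √(58/2) = 1.5617. Critical value z_{0.05} = 1.645.
Revised power = P(Z > 1.645 − δ) = Φ(-0.083) = 0.4669.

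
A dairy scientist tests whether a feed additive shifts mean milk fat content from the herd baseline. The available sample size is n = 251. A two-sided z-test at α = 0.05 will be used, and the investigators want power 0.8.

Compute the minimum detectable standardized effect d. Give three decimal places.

d ≈ 0.177

Required noncentrality: δ = z_{0.025} + z_{0.20} = 1.960 + 0.842 = 2.802.
(The second rejection-region term Φ(−δ − z_{α/2}) is negligible and dropped.)
δ = d·√n ⇒ d = δ/√n = 2.802/√251 = 0.1768.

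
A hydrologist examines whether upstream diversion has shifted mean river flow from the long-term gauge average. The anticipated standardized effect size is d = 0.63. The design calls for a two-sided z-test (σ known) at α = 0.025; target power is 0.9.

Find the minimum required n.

Set Φ(δ − 2.241) = 0.9; then δ − 2.241 = Φ⁻¹(0.9) = 1.282, giving δ = 3.523.
(For δ > 0 the lower-tail rejection region contributes negligibly to power, so the one-term inversion is standard.)
δ = d·√n ⇒ n = (δ/d)² = (3.523 / 0.63)² = 31.27.
Round up to the next whole unit.

n = 32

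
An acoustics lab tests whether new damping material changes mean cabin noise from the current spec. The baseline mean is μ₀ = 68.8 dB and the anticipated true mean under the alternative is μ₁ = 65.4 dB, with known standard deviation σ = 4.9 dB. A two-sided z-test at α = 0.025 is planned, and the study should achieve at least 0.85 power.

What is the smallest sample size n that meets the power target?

Standardized effect: d = |μ₁ − μ₀| / σ = |65.4 − 68.8| / 4.9 = 0.6939
Set Φ(δ − 2.241) = 0.85; then δ − 2.241 = Φ⁻¹(0.85) = 1.036, giving δ = 3.278.
(The Φ(−δ − z_{α/2}) term is vanishingly small for δ > 0 and is dropped in the standard sample-size formula.)
δ = d·√n ⇒ n = (δ/d)² = (3.278 / 0.6939)² = 22.32.
Rounding up, n = 23.

n = 23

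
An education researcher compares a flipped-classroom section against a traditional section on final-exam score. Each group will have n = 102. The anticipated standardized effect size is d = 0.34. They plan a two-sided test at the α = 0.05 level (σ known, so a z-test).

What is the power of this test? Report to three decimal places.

Noncentrality parameter: δ = d·√(n/2) = 0.34 × √(102/2) = 2.4281
Two-sided α = 0.05 → critical value z_{0.025} = 1.960.
Power = Φ(δ − 1.960) + Φ(−δ − 1.960) = Φ(0.468) + Φ(-4.388) = 0.6802 + 0.0000 = 0.6802.

Power ≈ 0.680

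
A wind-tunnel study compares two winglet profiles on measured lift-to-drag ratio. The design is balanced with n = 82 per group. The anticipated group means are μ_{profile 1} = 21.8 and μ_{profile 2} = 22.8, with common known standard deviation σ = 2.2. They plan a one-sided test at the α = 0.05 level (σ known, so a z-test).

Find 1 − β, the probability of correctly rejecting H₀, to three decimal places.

Power ≈ 0.897

Standardized effect: d = |μ_{profile 1} − μ_{profile 2}| / σ = |21.8 − 22.8| / 2.2 = 0.4545
Noncentrality parameter: δ = d·√(n/2) = 0.4545 × √(82/2) = 2.9105
Critical value for a one-sided test at α = 0.05: z_α = 1.645.
Power = P(Z > 1.645 − δ) = Φ(1.266) = 0.8972.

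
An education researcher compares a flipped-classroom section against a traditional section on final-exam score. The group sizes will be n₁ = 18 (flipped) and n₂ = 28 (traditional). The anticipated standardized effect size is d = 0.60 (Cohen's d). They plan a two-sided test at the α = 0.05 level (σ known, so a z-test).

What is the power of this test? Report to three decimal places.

Noncentrality parameter: δ = d / √(1/n₁ + 1/n₂) = 0.60 / √(1/18 + 1/28) = 1.9860
Two-sided α = 0.05 → critical value z_{0.025} = 1.960.
Power = Φ(δ − 1.960) + Φ(−δ − 1.960) = Φ(0.026) + Φ(-3.946) = 0.5104 + 0.0000 = 0.5104.

Power ≈ 0.510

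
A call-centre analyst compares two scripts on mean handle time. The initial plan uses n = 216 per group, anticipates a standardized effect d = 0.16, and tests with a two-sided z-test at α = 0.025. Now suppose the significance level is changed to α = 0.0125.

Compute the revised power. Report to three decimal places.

Power ≈ 0.202

δ = d·√(n/2) = 0.16 × √(216/2) = 1.6628 (unchanged). New critical value: z_{0.0063} = 2.498.
Revised power = Φ(δ − 2.498) + Φ(−δ − 2.498) = Φ(-0.835) + Φ(-4.160) = 0.2019 + 0.0000 = 0.2019.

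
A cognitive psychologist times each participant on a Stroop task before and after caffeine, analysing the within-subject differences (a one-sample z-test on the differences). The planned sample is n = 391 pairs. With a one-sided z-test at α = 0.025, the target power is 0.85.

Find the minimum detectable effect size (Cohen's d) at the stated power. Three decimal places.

Need Φ(δ − 1.960) = 0.85, so δ = 1.960 + 1.036 = 2.996.
δ = d·√n ⇒ d = δ/√n = 2.996/√391 = 0.1515.

d ≈ 0.152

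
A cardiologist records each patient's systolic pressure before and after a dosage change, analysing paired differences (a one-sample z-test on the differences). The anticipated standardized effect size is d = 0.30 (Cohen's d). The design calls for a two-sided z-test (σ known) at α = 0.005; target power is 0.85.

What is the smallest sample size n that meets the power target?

n = 165

For power 0.85 need Φ(δ − z_{0.0025}) = 0.85, so δ = z_{0.0025} + z_{0.15} = 2.807 + 1.036 = 3.843.
(For δ > 0 the lower-tail rejection region contributes negligibly to power, so the one-term inversion is standard.)
δ = d·√n ⇒ n = (δ/d)² = (3.843 / 0.30)² = 164.14.
Round up to the next whole unit.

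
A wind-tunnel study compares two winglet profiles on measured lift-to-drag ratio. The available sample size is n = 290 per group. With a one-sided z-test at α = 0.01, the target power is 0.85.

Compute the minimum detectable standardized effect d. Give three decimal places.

d ≈ 0.279

Required noncentrality: δ = z_{0.01} + z_{0.15} = 2.326 + 1.036 = 3.363.
δ = d·√(n/2) ⇒ d = δ/√(n/2) = 3.363/√(290/2) = 0.2793.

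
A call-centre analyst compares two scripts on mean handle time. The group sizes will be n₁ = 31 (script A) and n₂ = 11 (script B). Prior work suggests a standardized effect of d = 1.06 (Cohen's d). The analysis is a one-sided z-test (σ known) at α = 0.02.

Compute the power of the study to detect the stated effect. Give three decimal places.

Power ≈ 0.833

Noncentrality parameter: δ = d / √(1/n₁ + 1/n₂) = 1.06 / √(1/31 + 1/11) = 3.0204
One-sided α = 0.02 → critical value z_{0.02} = 2.054.
Power = Φ(δ − 2.054) = Φ(0.967) = 0.8331.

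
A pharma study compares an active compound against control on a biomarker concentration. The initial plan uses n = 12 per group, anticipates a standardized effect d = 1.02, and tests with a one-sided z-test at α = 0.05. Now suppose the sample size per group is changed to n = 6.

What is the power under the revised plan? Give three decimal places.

With n = 6 per group: δ = d·√(n/2) = 1.02 × √(6/2) = 1.7667. Critical value z_{0.05} = 1.645.
Revised power = P(Z > 1.645 − δ) = Φ(0.122) = 0.5485.

Power ≈ 0.548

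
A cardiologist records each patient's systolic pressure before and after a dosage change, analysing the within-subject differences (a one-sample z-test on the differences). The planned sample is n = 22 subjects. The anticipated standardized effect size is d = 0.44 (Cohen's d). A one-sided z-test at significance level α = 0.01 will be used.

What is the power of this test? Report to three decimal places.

Noncentrality parameter: δ = d·√n = 0.44 × √22 = 2.0638
One-sided α = 0.01 → critical value z_{0.01} = 2.326.
Power = P(Z > 2.326 − δ) = Φ(-0.263) = 0.3964.

Power ≈ 0.396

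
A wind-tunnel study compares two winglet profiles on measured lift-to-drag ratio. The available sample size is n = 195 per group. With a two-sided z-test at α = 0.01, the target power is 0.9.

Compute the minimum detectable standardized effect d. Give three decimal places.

d ≈ 0.391

Need Φ(δ − 2.576) = 0.9, so δ = 2.576 + 1.282 = 3.857.
(Lower-tail contribution to power is negligible for δ > 0.)
δ = d·√(n/2) ⇒ d = δ/√(n/2) = 3.857/√(195/2) = 0.3907.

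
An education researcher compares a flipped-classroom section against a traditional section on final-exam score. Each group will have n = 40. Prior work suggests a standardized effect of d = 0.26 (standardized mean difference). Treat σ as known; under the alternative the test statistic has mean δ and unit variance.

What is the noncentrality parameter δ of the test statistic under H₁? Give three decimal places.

The noncentrality parameter scales effect size by the design's sample-size factor: δ = d·√(n/2) = 0.26 × √(40/2) = 1.1628

δ ≈ 1.163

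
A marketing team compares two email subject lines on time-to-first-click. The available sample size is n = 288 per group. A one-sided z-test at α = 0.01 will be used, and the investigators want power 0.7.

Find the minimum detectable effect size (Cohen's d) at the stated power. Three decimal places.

d ≈ 0.238

Required noncentrality: δ = z_{0.01} + z_{0.30} = 2.326 + 0.524 = 2.851.
δ = d·√(n/2) ⇒ d = δ/√(n/2) = 2.851/√(288/2) = 0.2376.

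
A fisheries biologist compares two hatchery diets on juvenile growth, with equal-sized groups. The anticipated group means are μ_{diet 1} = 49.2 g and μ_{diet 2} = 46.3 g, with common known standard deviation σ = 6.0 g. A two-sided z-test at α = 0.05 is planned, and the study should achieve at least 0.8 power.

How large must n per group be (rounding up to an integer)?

n = 68 per group

Standardized effect: d = |μ_{diet 1} − μ_{diet 2}| / σ = |49.2 − 46.3| / 6.0 = 0.4833
Set Φ(δ − 1.960) = 0.8; then δ − 1.960 = Φ⁻¹(0.8) = 0.842, giving δ = 2.802.
(Ignoring the negligible lower-tail rejection probability gives the usual closed-form inversion.)
δ = d·√(n/2) ⇒ n = 2(δ/d)² = 2 × (2.802 / 0.4833)² = 67.20.
Rounding up, n = 68 per group.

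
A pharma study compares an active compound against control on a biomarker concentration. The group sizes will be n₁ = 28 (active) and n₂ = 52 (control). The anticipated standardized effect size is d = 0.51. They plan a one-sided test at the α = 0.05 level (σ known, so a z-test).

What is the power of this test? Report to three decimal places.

Noncentrality parameter: δ = d / √(1/n₁ + 1/n₂) = 0.51 / √(1/28 + 1/52) = 2.1757
Critical value for a one-sided test at α = 0.05: z_α = 1.645.
Power = Φ(δ − 1.645) = Φ(0.531) = 0.7022.

Power ≈ 0.702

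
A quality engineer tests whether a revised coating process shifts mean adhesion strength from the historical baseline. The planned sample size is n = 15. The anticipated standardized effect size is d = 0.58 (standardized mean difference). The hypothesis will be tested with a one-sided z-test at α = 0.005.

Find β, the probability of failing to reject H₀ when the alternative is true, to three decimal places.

β ≈ 0.629

Noncentrality parameter: δ = d·√n = 0.58 × √15 = 2.2463
One-sided α = 0.005 → critical value z_{0.005} = 2.576.
Power = P(Z > 2.576 − δ) = Φ(-0.329) = 0.3709.
Type II error: β = 1 − power = 1 − 0.3709 = 0.6291.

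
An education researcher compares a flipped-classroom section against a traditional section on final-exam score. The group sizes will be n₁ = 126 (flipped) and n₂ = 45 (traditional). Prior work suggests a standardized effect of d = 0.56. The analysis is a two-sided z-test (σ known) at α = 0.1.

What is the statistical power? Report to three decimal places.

Noncentrality parameter: δ = d / √(1/n₁ + 1/n₂) = 0.56 / √(1/126 + 1/45) = 3.2246
Critical value for a two-sided test at α = 0.1: z_{α/2} = 1.645.
Power = Φ(δ − 1.645) + Φ(−δ − 1.645) = Φ(1.580) + Φ(-4.869) = 0.9429 + 0.0000 = 0.9429.

Power ≈ 0.943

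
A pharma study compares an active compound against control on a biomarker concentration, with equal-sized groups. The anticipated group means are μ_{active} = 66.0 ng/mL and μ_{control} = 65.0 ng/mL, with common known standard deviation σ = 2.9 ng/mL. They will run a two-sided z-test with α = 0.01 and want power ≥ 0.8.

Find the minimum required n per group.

n = 197 per group

Standardized effect: d = |μ_{active} − μ_{control}| / σ = |66.0 − 65.0| / 2.9 = 0.3448
Set Φ(δ − 2.576) = 0.8; then δ − 2.576 = Φ⁻¹(0.8) = 0.842, giving δ = 3.417.
(Ignoring the negligible lower-tail rejection probability gives the usual closed-form inversion.)
δ = d·√(n/2) ⇒ n = 2(δ/d)² = 2 × (3.417 / 0.3448)² = 196.44.
Round up to the next whole unit.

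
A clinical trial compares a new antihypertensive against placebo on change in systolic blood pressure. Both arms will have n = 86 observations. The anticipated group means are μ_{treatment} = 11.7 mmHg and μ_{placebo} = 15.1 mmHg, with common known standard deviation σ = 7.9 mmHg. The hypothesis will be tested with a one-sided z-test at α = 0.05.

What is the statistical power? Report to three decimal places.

Power ≈ 0.880

Standardized effect: d = |μ_{treatment} − μ_{placebo}| / σ = |11.7 − 15.1| / 7.9 = 0.4304
Noncentrality parameter: δ = d·√(n/2) = 0.4304 × √(86/2) = 2.8222
One-sided α = 0.05 → critical value z_{0.05} = 1.645.
Power = P(Z > 1.645 − δ) = Φ(1.177) = 0.8805.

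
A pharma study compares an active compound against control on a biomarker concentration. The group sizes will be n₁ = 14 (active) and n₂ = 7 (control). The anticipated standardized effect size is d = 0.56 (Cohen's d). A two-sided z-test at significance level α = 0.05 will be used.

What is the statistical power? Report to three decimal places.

Noncentrality parameter: δ = d / √(1/n₁ + 1/n₂) = 0.56 / √(1/14 + 1/7) = 1.2097
Two-sided α = 0.05 → critical value z_{0.025} = 1.960.
Power = Φ(δ − 1.960) + Φ(−δ − 1.960) = Φ(-0.750) + Φ(-3.170) = 0.2266 + 0.0008 = 0.2273.

Power ≈ 0.227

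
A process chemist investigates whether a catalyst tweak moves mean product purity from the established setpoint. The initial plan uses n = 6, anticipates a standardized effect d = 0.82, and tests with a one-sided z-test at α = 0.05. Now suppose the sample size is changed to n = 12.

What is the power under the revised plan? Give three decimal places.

With n = 12: δ = d·√n = 0.82 × √12 = 2.8406. Critical value z_{0.05} = 1.645.
Revised power = P(Z > 1.645 − δ) = Φ(1.196) = 0.8841.

Power ≈ 0.884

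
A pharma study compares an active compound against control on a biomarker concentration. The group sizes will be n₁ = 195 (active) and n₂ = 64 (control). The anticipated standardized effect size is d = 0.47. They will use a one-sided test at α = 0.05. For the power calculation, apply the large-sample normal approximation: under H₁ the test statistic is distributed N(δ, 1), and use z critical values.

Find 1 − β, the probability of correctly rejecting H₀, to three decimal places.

Noncentrality parameter: δ = d / √(1/n₁ + 1/n₂) = 0.47 / √(1/195 + 1/64) = 3.2625
One-sided α = 0.05 → critical value z_{0.05} = 1.645.
Power = Φ(δ − 1.645) = Φ(1.618) = 0.9471.

Power ≈ 0.947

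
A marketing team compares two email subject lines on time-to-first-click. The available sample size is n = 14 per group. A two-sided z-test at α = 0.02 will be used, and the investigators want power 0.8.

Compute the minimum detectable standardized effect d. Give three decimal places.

d ≈ 1.197

Need Φ(δ − 2.326) = 0.8, so δ = 2.326 + 0.842 = 3.168.
(Lower-tail contribution to power is negligible for δ > 0.)
δ = d·√(n/2) ⇒ d = δ/√(n/2) = 3.168/√(14/2) = 1.1974.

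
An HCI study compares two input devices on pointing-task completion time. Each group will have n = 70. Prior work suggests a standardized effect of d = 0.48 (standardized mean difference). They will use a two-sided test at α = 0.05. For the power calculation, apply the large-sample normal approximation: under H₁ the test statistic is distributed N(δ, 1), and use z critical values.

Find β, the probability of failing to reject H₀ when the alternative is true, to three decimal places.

Noncentrality parameter: λ = d·√(n/2) = 0.48 × √(70/2) = 2.8397
Critical value for a two-sided test at α = 0.05: z_{α/2} = 1.960.
Power = Φ(λ − 1.960) + Φ(−λ − 1.960) = Φ(0.880) + Φ(-4.800) = 0.8105 + 0.0000 = 0.8105.
Type II error: β = 1 − power = 1 − 0.8105 = 0.1895.

β ≈ 0.189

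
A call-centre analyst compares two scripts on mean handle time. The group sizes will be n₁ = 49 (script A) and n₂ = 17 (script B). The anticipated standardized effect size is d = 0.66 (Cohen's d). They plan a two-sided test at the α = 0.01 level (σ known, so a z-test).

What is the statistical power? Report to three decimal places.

Power ≈ 0.409

Noncentrality parameter: λ = d / √(1/n₁ + 1/n₂) = 0.66 / √(1/49 + 1/17) = 2.3447
Critical value for a two-sided test at α = 0.01: z_{α/2} = 2.576.
Power = Φ(λ − 2.576) + Φ(−λ − 2.576) = Φ(-0.231) + Φ(-4.921) = 0.4086 + 0.0000 = 0.4086.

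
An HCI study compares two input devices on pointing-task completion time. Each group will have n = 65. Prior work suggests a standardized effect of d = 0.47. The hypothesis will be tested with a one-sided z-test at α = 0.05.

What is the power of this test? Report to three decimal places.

Power ≈ 0.850

Noncentrality parameter: δ = d·√(n/2) = 0.47 × √(65/2) = 2.6794
One-sided α = 0.05 → critical value z_{0.05} = 1.645.
Power = P(Z > 1.645 − δ) = Φ(1.035) = 0.8496.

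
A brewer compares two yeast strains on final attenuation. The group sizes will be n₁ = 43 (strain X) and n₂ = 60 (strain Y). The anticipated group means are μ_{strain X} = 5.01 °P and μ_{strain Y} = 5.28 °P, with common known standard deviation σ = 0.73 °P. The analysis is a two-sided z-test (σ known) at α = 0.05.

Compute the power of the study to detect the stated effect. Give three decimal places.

Power ≈ 0.457

Standardized effect: d = |μ_{strain X} − μ_{strain Y}| / σ = |5.01 − 5.28| / 0.73 = 0.3699
Noncentrality parameter: δ = d / √(1/n₁ + 1/n₂) = 0.3699 / √(1/43 + 1/60) = 1.8511
Critical value for a two-sided test at α = 0.05: z_{α/2} = 1.960.
Power = Φ(δ − 1.960) + Φ(−δ − 1.960) = Φ(-0.109) + Φ(-3.811) = 0.4567 + 0.0001 = 0.4567.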